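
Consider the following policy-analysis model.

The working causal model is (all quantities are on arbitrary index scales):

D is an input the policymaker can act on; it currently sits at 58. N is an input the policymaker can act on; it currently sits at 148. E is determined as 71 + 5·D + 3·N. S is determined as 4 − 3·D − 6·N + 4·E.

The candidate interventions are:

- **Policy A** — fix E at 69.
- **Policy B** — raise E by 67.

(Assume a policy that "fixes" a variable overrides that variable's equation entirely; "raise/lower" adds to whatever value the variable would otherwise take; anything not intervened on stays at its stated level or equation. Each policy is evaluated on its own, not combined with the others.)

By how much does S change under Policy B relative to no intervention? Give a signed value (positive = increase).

Baseline:
  D = 58
  N = 148
  E = 71 + 5·58 + 3·148 = 805
  S = 4 − 3·58 − 6·148 + 4·805 = 2162
Policy B (E + 67):
  D = 58
  N = 148
  E = 71 + 5·58 + 3·148 (+67 from intervention) = 872
  S = 4 − 3·58 − 6·148 + 4·872 = 2430
Change in S: 2430 − 2162 = 268

268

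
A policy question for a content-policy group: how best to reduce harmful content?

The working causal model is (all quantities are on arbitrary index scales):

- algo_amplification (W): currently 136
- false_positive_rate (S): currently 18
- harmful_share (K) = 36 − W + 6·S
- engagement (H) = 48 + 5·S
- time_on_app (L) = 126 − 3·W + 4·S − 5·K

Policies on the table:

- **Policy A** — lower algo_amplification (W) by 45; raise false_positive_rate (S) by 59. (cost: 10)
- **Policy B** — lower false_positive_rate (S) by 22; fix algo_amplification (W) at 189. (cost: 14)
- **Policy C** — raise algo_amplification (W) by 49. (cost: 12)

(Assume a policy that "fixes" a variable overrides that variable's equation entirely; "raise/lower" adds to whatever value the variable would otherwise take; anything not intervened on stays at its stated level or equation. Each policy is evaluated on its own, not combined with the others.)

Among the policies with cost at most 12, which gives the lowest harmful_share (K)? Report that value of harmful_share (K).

Policy A (W − 45, S + 59):
  W = 136 − 45 = 91
  S = 18 + 59 = 77
  K = 36 − 91 + 6·77 = 407
Policy C (W + 49):
  W = 136 + 49 = 185
  S = 18
  K = 36 − 185 + 6·18 = -41
Comparing — Policy A: K=407, Policy C: K=-41. Lowest is -41 (Policy C).

-41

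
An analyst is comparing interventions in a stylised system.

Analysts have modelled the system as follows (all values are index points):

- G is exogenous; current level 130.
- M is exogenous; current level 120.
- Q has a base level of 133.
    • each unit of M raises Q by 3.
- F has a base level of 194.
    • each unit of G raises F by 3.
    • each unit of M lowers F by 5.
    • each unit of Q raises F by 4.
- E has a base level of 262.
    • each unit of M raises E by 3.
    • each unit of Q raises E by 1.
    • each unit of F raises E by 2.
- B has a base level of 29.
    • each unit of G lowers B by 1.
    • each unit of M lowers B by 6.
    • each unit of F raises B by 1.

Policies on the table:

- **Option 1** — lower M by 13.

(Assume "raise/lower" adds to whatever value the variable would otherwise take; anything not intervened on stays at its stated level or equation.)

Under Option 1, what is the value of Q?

Option 1 (M − 13):
  M = 120 − 13 = 107
  Q = 133 + 3·107 = 454

454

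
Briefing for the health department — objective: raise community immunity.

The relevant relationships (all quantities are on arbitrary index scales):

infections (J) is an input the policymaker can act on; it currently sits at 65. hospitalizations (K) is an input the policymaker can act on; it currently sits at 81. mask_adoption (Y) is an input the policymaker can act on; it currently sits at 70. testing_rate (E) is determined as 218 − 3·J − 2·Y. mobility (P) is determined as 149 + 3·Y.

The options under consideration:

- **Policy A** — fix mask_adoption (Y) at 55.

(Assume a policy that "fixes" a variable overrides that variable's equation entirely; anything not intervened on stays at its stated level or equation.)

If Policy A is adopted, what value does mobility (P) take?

314

Policy A (Y := 55):
  Y = 55
  P = 149 + 3·55 = 314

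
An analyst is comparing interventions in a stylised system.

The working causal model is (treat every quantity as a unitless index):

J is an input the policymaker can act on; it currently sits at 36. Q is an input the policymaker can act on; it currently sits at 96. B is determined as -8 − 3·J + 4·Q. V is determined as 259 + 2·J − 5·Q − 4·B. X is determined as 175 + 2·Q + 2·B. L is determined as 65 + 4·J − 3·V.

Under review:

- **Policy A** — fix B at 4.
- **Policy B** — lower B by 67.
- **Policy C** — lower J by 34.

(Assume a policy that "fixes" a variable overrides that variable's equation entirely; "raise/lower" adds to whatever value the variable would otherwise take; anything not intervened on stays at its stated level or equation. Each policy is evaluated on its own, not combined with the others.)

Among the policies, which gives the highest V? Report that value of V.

Policy A (B := 4):
  J = 36
  Q = 96
  B = 4
  V = 259 + 2·36 − 5·96 − 4·4 = -165
Policy B (B − 67):
  J = 36
  Q = 96
  B = -8 − 3·36 + 4·96 (−67 from intervention) = 201
  V = 259 + 2·36 − 5·96 − 4·201 = -953
Policy C (J − 34):
  J = 36 − 34 = 2
  Q = 96
  B = -8 − 3·2 + 4·96 = 370
  V = 259 + 2·2 − 5·96 − 4·370 = -1697
Comparing — Policy A: V=-165, Policy B: V=-953, Policy C: V=-1697. Highest is -165 (Policy A).

-165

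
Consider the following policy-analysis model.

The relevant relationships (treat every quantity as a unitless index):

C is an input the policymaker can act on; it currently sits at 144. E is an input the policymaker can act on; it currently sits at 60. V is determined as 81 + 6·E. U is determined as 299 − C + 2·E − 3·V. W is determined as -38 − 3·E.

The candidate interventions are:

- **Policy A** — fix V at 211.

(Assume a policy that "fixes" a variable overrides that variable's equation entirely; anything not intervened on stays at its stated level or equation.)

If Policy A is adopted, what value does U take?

Policy A (V := 211):
  C = 144
  E = 60
  V = 211
  U = 299 − 144 + 2·60 − 3·211 = -358

-358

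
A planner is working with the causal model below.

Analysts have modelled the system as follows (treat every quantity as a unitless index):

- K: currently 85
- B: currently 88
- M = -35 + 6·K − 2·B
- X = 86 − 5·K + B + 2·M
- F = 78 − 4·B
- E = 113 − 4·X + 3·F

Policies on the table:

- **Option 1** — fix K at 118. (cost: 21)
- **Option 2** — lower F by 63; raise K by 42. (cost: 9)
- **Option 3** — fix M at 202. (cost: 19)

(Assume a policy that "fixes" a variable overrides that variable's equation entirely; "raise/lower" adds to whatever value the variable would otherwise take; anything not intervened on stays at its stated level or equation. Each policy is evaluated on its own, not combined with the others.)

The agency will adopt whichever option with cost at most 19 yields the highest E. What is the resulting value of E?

Option 2 (F − 63, K + 42):
  K = 85 + 42 = 127
  B = 88
  M = -35 + 6·127 − 2·88 = 551
  X = 86 − 5·127 + 88 + 2·551 = 641
  F = 78 − 4·88 (−63 from intervention) = -337
  E = 113 − 4·641 + 3·(-337) = -3462
Option 3 (M := 202):
  K = 85
  B = 88
  M = 202
  X = 86 − 5·85 + 88 + 2·202 = 153
  F = 78 − 4·88 = -274
  E = 113 − 4·153 + 3·(-274) = -1321
Comparing — Option 2: E=-3462, Option 3: E=-1321. Highest is -1321 (Option 3).

-1321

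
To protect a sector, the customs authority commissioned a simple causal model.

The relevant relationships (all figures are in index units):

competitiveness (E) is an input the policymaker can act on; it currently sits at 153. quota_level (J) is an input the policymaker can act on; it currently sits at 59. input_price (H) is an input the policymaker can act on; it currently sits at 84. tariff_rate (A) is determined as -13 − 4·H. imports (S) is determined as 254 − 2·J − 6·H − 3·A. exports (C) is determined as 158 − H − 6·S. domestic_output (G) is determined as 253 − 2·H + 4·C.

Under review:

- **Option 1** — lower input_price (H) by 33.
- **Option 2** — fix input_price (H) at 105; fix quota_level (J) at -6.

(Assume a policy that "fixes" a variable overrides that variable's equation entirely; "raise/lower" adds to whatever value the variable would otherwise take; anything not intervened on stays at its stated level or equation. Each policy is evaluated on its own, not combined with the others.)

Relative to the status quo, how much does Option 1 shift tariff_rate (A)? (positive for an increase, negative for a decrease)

Baseline:
  H = 84
  A = -13 − 4·84 = -349
Option 1 (H − 33):
  H = 84 − 33 = 51
  A = -13 − 4·51 = -217
Change in A: -217 − (-349) = 132

132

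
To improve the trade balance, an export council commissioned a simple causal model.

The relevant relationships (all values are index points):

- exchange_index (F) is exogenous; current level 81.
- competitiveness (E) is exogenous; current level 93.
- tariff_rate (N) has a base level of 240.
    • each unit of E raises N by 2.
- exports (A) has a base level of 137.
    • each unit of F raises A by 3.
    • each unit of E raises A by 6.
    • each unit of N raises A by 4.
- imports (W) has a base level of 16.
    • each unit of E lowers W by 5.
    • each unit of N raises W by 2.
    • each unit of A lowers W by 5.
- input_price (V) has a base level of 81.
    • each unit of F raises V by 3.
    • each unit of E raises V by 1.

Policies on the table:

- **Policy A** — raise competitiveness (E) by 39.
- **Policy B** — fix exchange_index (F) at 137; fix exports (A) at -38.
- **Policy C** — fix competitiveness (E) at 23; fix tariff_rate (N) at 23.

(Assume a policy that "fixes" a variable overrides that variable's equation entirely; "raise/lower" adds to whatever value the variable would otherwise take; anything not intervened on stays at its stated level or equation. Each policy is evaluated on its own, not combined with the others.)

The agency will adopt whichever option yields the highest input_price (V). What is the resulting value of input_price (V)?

585

Policy A (E + 39):
  F = 81
  E = 93 + 39 = 132
  V = 81 + 3·81 + 132 = 456
Policy B (F := 137, A := -38):
  F = 137
  E = 93
  V = 81 + 3·137 + 93 = 585
Policy C (E := 23, N := 23):
  F = 81
  E = 23
  V = 81 + 3·81 + 23 = 347
Comparing — Policy A: V=456, Policy B: V=585, Policy C: V=347. Highest is 585 (Policy B).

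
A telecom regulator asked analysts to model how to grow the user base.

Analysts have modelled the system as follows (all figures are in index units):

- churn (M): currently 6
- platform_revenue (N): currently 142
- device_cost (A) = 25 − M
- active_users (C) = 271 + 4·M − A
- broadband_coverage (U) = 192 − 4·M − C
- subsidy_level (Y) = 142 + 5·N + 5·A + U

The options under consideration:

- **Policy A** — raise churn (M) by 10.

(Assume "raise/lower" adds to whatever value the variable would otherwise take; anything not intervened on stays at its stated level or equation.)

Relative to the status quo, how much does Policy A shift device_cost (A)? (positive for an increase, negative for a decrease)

Baseline:
  M = 6
  A = 25 − 6 = 19
Policy A (M + 10):
  M = 6 + 10 = 16
  A = 25 − 16 = 9
Change in A: 9 − 19 = -10

-10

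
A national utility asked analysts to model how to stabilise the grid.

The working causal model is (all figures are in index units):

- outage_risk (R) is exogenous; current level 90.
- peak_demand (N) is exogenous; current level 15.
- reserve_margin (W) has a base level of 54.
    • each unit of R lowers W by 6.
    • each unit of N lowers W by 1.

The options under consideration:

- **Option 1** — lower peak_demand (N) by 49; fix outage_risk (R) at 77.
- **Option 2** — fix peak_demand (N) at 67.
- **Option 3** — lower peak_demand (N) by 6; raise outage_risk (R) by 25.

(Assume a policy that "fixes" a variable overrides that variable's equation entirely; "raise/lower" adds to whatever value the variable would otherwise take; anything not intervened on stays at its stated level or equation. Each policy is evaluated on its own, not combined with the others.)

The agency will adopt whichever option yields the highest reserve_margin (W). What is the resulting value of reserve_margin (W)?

Option 1 (N − 49, R := 77):
  R = 77
  N = 15 − 49 = -34
  W = 54 − 6·77 − (-34) = -374
Option 2 (N := 67):
  R = 90
  N = 67
  W = 54 − 6·90 − 67 = -553
Option 3 (N − 6, R + 25):
  R = 90 + 25 = 115
  N = 15 − 6 = 9
  W = 54 − 6·115 − 9 = -645
Comparing — Option 1: W=-374, Option 2: W=-553, Option 3: W=-645. Highest is -374 (Option 1).

-374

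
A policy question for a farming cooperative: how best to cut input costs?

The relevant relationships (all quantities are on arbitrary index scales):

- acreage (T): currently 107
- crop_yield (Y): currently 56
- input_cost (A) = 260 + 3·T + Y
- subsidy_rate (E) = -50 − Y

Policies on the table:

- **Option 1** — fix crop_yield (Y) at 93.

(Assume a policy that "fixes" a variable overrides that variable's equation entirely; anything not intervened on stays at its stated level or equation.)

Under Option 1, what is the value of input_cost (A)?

Option 1 (Y := 93):
  T = 107
  Y = 93
  A = 260 + 3·107 + 93 = 674

674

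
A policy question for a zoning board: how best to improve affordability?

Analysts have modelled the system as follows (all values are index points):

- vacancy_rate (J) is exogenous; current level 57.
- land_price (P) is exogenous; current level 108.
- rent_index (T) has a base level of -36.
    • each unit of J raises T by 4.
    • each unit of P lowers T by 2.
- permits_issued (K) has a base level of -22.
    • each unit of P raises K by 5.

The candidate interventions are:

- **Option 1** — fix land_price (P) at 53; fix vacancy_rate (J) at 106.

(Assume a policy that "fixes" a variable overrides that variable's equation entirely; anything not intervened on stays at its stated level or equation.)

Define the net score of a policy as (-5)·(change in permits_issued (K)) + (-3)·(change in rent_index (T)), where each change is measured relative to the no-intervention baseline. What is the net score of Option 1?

Baseline:
  J = 57
  P = 108
  T = -36 + 4·57 − 2·108 = -24
  K = -22 + 5·108 = 518
Option 1 (P := 53, J := 106):
  J = 106
  P = 53
  T = -36 + 4·106 − 2·53 = 282
  K = -22 + 5·53 = 243
ΔK = 243 − 518 = -275; ΔT = 282 − (-24) = 306
Score = (-5)·(-275) + (-3)·306 = 457

457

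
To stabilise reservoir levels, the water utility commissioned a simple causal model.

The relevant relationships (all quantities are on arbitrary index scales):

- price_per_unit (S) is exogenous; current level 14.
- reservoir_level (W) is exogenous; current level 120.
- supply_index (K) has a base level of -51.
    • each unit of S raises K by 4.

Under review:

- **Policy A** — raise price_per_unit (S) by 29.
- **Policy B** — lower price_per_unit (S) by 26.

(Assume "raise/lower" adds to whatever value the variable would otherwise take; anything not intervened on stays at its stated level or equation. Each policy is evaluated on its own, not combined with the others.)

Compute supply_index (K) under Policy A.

121

Policy A (S + 29):
  S = 14 + 29 = 43
  K = -51 + 4·43 = 121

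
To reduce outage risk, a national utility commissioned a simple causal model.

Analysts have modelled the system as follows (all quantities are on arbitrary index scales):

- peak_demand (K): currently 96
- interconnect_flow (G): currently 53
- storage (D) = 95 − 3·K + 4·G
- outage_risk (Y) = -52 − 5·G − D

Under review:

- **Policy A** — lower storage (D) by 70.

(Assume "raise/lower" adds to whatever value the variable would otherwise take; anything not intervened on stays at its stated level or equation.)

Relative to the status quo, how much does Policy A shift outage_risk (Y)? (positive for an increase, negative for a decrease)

Baseline:
  K = 96
  G = 53
  D = 95 − 3·96 + 4·53 = 19
  Y = -52 − 5·53 − 19 = -336
Policy A (D − 70):
  K = 96
  G = 53
  D = 95 − 3·96 + 4·53 (−70 from intervention) = -51
  Y = -52 − 5·53 − (-51) = -266
Change in Y: -266 − (-336) = 70

70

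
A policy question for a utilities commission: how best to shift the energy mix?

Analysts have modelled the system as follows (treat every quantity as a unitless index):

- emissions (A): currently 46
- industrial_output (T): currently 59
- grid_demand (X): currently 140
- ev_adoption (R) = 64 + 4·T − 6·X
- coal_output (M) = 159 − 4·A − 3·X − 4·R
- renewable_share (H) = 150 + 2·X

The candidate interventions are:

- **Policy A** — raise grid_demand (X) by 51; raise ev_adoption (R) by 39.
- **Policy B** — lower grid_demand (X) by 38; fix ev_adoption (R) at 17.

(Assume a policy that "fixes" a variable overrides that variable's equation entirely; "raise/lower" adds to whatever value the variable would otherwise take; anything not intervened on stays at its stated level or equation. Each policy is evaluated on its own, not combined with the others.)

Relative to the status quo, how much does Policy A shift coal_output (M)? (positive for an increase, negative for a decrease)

Baseline:
  A = 46
  T = 59
  X = 140
  R = 64 + 4·59 − 6·140 = -540
  M = 159 − 4·46 − 3·140 − 4·(-540) = 1715
Policy A (X + 51, R + 39):
  A = 46
  T = 59
  X = 140 + 51 = 191
  R = 64 + 4·59 − 6·191 (+39 from intervention) = -807
  M = 159 − 4·46 − 3·191 − 4·(-807) = 2630
Change in M: 2630 − 1715 = 915

915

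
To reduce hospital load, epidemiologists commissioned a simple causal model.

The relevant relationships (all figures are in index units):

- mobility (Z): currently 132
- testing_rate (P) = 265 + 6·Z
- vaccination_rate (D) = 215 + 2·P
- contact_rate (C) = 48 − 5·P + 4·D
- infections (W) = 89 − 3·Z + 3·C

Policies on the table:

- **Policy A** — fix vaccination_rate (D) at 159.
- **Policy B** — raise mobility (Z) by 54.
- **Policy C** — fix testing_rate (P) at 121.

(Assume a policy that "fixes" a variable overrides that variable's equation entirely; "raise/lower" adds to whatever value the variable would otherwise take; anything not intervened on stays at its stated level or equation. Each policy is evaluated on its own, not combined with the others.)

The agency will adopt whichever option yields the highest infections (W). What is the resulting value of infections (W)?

Policy A (D := 159):
  Z = 132
  P = 265 + 6·132 = 1057
  D = 159
  C = 48 − 5·1057 + 4·159 = -4601
  W = 89 − 3·132 + 3·(-4601) = -14110
Policy B (Z + 54):
  Z = 132 + 54 = 186
  P = 265 + 6·186 = 1381
  D = 215 + 2·1381 = 2977
  C = 48 − 5·1381 + 4·2977 = 5051
  W = 89 − 3·186 + 3·5051 = 14684
Policy C (P := 121):
  Z = 132
  P = 121
  D = 215 + 2·121 = 457
  C = 48 − 5·121 + 4·457 = 1271
  W = 89 − 3·132 + 3·1271 = 3506
Comparing — Policy A: W=-14110, Policy B: W=14684, Policy C: W=3506. Highest is 14684 (Policy B).

14684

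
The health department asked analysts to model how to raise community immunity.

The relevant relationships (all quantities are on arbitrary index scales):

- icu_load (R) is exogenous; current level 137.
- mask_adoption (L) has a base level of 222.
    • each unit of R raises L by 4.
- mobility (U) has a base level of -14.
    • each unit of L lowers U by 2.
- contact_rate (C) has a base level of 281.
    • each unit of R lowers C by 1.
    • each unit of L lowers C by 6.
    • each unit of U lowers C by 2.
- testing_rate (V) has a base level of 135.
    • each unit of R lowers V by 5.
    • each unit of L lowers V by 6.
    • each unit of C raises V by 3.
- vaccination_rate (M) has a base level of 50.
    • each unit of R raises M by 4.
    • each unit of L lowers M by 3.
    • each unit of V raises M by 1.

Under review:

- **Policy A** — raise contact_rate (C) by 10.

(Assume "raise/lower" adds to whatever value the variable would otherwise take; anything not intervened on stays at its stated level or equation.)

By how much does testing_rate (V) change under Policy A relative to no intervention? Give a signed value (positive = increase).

Baseline:
  R = 137
  L = 222 + 4·137 = 770
  U = -14 − 2·770 = -1554
  C = 281 − 137 − 6·770 − 2·(-1554) = -1368
  V = 135 − 5·137 − 6·770 + 3·(-1368) = -9274
Policy A (C + 10):
  R = 137
  L = 222 + 4·137 = 770
  U = -14 − 2·770 = -1554
  C = 281 − 137 − 6·770 − 2·(-1554) (+10 from intervention) = -1358
  V = 135 − 5·137 − 6·770 + 3·(-1358) = -9244
Change in V: -9244 − (-9274) = 30

30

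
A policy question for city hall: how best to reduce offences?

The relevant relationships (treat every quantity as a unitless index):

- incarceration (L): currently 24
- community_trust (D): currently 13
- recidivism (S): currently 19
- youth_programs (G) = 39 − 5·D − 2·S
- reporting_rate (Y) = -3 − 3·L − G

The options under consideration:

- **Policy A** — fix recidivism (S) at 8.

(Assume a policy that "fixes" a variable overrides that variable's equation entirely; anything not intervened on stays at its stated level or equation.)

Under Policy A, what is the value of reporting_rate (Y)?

-33

Policy A (S := 8):
  L = 24
  D = 13
  S = 8
  G = 39 − 5·13 − 2·8 = -42
  Y = -3 − 3·24 − (-42) = -33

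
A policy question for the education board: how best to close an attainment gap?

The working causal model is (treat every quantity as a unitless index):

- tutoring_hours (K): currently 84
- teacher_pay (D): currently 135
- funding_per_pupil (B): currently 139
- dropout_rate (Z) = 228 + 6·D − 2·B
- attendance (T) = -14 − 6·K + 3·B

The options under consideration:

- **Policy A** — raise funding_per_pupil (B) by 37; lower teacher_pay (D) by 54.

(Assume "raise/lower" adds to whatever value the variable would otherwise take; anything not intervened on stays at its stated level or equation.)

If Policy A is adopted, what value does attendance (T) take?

Policy A (B + 37, D − 54):
  K = 84
  B = 139 + 37 = 176
  T = -14 − 6·84 + 3·176 = 10

10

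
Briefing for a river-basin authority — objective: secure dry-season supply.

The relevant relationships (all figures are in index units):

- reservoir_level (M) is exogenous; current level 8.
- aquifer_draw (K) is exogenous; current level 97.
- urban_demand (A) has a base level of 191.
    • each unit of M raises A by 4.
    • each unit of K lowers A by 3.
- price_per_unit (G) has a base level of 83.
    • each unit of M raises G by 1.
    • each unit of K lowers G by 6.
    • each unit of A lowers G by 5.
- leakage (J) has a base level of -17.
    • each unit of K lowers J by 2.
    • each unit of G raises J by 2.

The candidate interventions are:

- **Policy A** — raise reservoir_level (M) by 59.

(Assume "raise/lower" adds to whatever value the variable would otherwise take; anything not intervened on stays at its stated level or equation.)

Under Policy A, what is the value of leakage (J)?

-2755

Policy A (M + 59):
  M = 8 + 59 = 67
  K = 97
  A = 191 + 4·67 − 3·97 = 168
  G = 83 + 67 − 6·97 − 5·168 = -1272
  J = -17 − 2·97 + 2·(-1272) = -2755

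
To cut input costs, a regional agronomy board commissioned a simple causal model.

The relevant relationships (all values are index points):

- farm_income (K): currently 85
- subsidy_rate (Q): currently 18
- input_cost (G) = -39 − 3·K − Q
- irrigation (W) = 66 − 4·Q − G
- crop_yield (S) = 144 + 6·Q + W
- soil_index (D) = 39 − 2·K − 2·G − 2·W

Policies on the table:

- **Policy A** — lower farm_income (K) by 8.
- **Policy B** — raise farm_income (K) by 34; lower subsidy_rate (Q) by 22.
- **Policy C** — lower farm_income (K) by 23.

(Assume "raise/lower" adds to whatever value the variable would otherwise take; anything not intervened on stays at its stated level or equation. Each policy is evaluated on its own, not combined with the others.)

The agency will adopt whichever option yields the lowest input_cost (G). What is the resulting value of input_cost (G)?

-392

Policy A (K − 8):
  K = 85 − 8 = 77
  Q = 18
  G = -39 − 3·77 − 18 = -288
Policy B (K + 34, Q − 22):
  K = 85 + 34 = 119
  Q = 18 − 22 = -4
  G = -39 − 3·119 − (-4) = -392
Policy C (K − 23):
  K = 85 − 23 = 62
  Q = 18
  G = -39 − 3·62 − 18 = -243
Comparing — Policy A: G=-288, Policy B: G=-392, Policy C: G=-243. Lowest is -392 (Policy B).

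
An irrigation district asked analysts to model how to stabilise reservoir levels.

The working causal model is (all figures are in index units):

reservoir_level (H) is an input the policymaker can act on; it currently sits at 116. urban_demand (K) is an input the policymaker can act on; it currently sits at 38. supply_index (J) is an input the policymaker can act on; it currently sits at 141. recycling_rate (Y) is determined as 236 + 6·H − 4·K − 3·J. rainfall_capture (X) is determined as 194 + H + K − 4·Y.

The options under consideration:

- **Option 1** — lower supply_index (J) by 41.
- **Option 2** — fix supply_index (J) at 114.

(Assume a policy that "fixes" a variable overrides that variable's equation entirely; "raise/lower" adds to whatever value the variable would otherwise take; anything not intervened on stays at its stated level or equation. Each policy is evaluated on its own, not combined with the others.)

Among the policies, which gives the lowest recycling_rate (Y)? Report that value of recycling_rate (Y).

Option 1 (J − 41):
  H = 116
  K = 38
  J = 141 − 41 = 100
  Y = 236 + 6·116 − 4·38 − 3·100 = 480
Option 2 (J := 114):
  H = 116
  K = 38
  J = 114
  Y = 236 + 6·116 − 4·38 − 3·114 = 438
Comparing — Option 1: Y=480, Option 2: Y=438. Lowest is 438 (Option 2).

438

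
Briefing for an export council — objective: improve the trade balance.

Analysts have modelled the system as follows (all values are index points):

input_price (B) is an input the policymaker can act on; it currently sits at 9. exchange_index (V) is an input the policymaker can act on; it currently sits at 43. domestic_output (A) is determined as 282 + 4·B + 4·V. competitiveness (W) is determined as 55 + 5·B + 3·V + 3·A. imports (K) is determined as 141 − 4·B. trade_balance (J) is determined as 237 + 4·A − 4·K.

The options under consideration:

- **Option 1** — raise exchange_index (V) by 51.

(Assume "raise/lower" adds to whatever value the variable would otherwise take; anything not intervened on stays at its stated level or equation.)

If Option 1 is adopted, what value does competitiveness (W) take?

Option 1 (V + 51):
  B = 9
  V = 43 + 51 = 94
  A = 282 + 4·9 + 4·94 = 694
  W = 55 + 5·9 + 3·94 + 3·694 = 2464

2464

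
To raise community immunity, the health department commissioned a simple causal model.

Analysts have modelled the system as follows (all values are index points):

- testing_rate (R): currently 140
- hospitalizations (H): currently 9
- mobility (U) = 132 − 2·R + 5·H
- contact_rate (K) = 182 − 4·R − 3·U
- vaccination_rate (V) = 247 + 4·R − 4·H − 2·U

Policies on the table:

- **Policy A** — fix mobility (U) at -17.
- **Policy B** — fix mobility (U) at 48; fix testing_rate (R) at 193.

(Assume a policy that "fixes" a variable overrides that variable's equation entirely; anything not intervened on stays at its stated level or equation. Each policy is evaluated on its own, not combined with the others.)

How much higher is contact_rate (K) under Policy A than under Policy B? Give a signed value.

407

Policy A (U := -17):
  R = 140
  H = 9
  U = -17
  K = 182 − 4·140 − 3·(-17) = -327
Policy B (U := 48, R := 193):
  R = 193
  H = 9
  U = 48
  K = 182 − 4·193 − 3·48 = -734
K: -327 − (-734) = 407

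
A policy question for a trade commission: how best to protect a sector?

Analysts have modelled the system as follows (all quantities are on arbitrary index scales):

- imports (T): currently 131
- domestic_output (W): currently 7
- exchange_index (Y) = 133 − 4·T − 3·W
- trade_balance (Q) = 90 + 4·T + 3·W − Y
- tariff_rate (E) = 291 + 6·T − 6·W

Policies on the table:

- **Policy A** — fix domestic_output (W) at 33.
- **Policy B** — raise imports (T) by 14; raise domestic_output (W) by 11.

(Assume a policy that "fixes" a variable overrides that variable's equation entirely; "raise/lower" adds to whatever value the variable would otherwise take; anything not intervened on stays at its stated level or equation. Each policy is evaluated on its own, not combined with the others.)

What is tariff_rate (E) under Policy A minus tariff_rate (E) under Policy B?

Policy A (W := 33):
  T = 131
  W = 33
  E = 291 + 6·131 − 6·33 = 879
Policy B (T + 14, W + 11):
  T = 131 + 14 = 145
  W = 7 + 11 = 18
  E = 291 + 6·145 − 6·18 = 1053
E: 879 − 1053 = -174

-174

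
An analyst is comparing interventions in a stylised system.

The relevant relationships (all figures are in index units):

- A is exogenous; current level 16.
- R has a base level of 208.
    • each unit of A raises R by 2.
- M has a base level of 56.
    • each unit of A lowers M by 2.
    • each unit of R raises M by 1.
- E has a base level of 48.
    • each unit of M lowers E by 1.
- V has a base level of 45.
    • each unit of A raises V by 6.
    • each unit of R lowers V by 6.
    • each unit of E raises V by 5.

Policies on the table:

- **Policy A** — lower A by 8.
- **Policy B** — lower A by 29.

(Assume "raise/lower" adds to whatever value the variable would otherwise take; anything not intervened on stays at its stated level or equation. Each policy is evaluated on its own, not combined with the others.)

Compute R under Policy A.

Policy A (A − 8):
  A = 16 − 8 = 8
  R = 208 + 2·8 = 224

224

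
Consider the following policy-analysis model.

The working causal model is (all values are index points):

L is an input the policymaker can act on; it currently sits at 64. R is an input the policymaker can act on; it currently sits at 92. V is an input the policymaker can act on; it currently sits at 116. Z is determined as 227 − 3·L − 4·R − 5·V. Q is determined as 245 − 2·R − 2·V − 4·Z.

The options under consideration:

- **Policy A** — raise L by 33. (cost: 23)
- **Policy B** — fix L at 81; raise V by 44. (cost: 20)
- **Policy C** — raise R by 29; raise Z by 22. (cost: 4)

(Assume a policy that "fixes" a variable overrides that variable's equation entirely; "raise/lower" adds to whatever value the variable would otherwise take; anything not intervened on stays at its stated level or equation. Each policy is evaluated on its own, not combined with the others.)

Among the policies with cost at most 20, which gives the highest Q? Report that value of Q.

Policy B (L := 81, V + 44):
  L = 81
  R = 92
  V = 116 + 44 = 160
  Z = 227 − 3·81 − 4·92 − 5·160 = -1184
  Q = 245 − 2·92 − 2·160 − 4·(-1184) = 4477
Policy C (R + 29, Z + 22):
  L = 64
  R = 92 + 29 = 121
  V = 116
  Z = 227 − 3·64 − 4·121 − 5·116 (+22 from intervention) = -1007
  Q = 245 − 2·121 − 2·116 − 4·(-1007) = 3799
Comparing — Policy B: Q=4477, Policy C: Q=3799. Highest is 4477 (Policy B).

4477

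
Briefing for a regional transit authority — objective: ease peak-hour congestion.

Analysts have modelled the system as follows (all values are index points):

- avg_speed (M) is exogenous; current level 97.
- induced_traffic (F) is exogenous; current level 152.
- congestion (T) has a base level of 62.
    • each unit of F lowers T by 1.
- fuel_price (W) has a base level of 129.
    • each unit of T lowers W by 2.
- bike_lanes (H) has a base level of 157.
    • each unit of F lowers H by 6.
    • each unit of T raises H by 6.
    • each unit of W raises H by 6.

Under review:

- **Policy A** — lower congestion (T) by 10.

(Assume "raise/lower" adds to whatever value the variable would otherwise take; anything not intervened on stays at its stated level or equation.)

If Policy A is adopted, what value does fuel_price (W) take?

329

Policy A (T − 10):
  F = 152
  T = 62 − 152 (−10 from intervention) = -100
  W = 129 − 2·(-100) = 329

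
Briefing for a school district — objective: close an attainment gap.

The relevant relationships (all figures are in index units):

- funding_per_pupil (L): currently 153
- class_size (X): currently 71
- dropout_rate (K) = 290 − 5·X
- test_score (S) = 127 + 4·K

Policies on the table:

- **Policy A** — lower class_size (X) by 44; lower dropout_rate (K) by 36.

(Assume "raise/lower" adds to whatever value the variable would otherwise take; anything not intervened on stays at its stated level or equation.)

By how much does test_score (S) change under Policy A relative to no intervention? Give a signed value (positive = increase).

Baseline:
  X = 71
  K = 290 − 5·71 = -65
  S = 127 + 4·(-65) = -133
Policy A (X − 44, K − 36):
  X = 71 − 44 = 27
  K = 290 − 5·27 (−36 from intervention) = 119
  S = 127 + 4·119 = 603
Change in S: 603 − (-133) = 736

736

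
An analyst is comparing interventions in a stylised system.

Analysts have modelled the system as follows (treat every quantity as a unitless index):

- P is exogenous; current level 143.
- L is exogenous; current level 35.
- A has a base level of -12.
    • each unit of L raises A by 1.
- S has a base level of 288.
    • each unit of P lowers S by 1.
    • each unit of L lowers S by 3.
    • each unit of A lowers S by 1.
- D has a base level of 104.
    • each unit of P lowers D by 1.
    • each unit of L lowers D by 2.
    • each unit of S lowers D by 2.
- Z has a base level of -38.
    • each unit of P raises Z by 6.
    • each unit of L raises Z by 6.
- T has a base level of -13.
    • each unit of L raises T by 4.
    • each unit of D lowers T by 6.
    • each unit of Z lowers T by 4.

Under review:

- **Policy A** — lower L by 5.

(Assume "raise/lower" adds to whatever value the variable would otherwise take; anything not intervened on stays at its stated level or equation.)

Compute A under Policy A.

18

Policy A (L − 5):
  L = 35 − 5 = 30
  A = -12 + 30 = 18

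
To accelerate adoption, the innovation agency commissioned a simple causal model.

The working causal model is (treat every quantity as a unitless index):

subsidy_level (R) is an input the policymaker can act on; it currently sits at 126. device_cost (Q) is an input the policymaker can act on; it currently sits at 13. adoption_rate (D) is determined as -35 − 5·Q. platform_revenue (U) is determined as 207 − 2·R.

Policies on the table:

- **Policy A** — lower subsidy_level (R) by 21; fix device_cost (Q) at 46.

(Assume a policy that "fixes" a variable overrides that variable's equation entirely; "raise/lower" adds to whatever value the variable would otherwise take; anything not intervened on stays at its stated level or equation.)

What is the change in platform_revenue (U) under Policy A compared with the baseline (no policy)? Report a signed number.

42

Baseline:
  R = 126
  U = 207 − 2·126 = -45
Policy A (R − 21, Q := 46):
  R = 126 − 21 = 105
  U = 207 − 2·105 = -3
Change in U: -3 − (-45) = 42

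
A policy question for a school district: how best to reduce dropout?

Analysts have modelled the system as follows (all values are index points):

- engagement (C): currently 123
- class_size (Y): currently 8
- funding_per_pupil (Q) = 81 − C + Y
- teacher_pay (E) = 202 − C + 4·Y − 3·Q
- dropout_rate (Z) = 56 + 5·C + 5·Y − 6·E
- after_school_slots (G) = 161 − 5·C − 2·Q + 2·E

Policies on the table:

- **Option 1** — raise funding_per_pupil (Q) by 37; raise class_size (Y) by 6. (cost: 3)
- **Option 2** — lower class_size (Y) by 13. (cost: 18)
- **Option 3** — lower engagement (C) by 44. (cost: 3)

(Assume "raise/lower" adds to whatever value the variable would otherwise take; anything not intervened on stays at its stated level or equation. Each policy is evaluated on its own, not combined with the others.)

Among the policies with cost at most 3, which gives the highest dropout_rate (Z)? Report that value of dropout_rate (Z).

Option 1 (Q + 37, Y + 6):
  C = 123
  Y = 8 + 6 = 14
  Q = 81 − 123 + 14 (+37 from intervention) = 9
  E = 202 − 123 + 4·14 − 3·9 = 108
  Z = 56 + 5·123 + 5·14 − 6·108 = 93
Option 3 (C − 44):
  C = 123 − 44 = 79
  Y = 8
  Q = 81 − 79 + 8 = 10
  E = 202 − 79 + 4·8 − 3·10 = 125
  Z = 56 + 5·79 + 5·8 − 6·125 = -259
Comparing — Option 1: Z=93, Option 3: Z=-259. Highest is 93 (Option 1).

93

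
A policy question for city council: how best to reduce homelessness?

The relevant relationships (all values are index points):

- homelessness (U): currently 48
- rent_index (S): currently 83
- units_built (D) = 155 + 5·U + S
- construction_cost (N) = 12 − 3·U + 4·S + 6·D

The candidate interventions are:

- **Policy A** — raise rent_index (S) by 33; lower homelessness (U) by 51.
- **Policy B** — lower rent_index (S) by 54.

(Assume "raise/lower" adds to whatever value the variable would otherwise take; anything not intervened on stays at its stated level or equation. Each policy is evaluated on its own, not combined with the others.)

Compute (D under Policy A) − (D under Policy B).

-168

Policy A (S + 33, U − 51):
  U = 48 − 51 = -3
  S = 83 + 33 = 116
  D = 155 + 5·(-3) + 116 = 256
Policy B (S − 54):
  U = 48
  S = 83 − 54 = 29
  D = 155 + 5·48 + 29 = 424
D: 256 − 424 = -168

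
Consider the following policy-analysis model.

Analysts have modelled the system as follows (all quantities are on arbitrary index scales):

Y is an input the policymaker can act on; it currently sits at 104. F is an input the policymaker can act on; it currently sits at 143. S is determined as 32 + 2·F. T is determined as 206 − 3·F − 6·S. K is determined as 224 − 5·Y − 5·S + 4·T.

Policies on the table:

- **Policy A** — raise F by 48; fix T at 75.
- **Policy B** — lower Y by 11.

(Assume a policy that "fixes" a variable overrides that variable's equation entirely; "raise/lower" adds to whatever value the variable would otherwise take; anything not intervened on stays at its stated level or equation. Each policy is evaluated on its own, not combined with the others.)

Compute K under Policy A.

Policy A (F + 48, T := 75):
  Y = 104
  F = 143 + 48 = 191
  S = 32 + 2·191 = 414
  T = 75
  K = 224 − 5·104 − 5·414 + 4·75 = -2066

-2066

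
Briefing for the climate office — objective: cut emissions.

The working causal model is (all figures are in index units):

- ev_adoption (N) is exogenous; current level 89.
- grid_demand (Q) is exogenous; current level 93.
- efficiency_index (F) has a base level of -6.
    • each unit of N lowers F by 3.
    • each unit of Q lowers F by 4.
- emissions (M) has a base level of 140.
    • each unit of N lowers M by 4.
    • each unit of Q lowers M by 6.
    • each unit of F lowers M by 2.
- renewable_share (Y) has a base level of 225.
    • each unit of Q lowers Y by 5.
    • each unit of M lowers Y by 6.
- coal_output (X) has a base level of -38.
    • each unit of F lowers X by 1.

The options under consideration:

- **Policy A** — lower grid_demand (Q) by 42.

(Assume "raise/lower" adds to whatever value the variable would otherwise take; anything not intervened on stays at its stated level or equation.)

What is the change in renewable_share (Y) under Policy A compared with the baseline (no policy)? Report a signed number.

Baseline:
  N = 89
  Q = 93
  F = -6 − 3·89 − 4·93 = -645
  M = 140 − 4·89 − 6·93 − 2·(-645) = 516
  Y = 225 − 5·93 − 6·516 = -3336
Policy A (Q − 42):
  N = 89
  Q = 93 − 42 = 51
  F = -6 − 3·89 − 4·51 = -477
  M = 140 − 4·89 − 6·51 − 2·(-477) = 432
  Y = 225 − 5·51 − 6·432 = -2622
Change in Y: -2622 − (-3336) = 714

714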